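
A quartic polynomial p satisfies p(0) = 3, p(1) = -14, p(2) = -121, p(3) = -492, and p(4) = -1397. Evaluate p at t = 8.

-19117

Using the Lagrange interpolation formula with nodes 0, 1, 2, 3, 4:
  L_0(t) = (t - 1)(t - 2)(t - 3)(t - 4) / 24
  L_1(t) = t(t - 2)(t - 3)(t - 4) / -6
  L_2(t) = t(t - 1)(t - 3)(t - 4) / 4
  L_3(t) = t(t - 1)(t - 2)(t - 4) / -6
  L_4(t) = t(t - 1)(t - 2)(t - 3) / 24
Then p(t) = 3·L_0(t) - 14·L_1(t) - 121·L_2(t) - 492·L_3(t) - 1397·L_4(t).
Expanding and collecting terms gives p(t) = -4t^4 - 5t^3 - 2t^2 - 6t + 3.
Evaluating at t = 8: p(8) = -19117.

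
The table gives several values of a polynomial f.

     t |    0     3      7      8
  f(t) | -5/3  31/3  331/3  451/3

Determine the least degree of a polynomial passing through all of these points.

2

Divided differences on the nodes 0, 3, 7, 8:
  order 0: -5/3  31/3  331/3  451/3
  order 1: 4  25  40
  order 2: 3  3
  order 3: 0
The order-2 divided differences are all 3 (nonzero) and every higher order vanishes, so the data lies on a polynomial of degree exactly 2.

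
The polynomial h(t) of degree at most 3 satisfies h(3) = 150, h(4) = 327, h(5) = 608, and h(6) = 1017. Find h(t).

Using the Lagrange interpolation formula with nodes 3, 4, 5, 6:
  L_0(t) = (t - 4)(t - 5)(t - 6) / -6
  L_1(t) = (t - 3)(t - 5)(t - 6) / 2
  L_2(t) = (t - 3)(t - 4)(t - 6) / -2
  L_3(t) = (t - 3)(t - 4)(t - 5) / 6
Then h(t) = 150·L_0(t) + 327·L_1(t) + 608·L_2(t) + 1017·L_3(t).
Expanding and collecting terms gives h(t) = 4t^3 + 4t^2 + t + 3.
Check: h(4) = 327. ✓

h(t) = 4t^3 + 4t^2 + t + 3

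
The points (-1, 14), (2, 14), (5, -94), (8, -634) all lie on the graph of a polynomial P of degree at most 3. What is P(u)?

Using the Lagrange interpolation formula with nodes -1, 2, 5, 8:
  L_0(u) = (u - 2)(u - 5)(u - 8) / -162
  L_1(u) = (u + 1)(u - 5)(u - 8) / 54
  L_2(u) = (u + 1)(u - 2)(u - 8) / -54
  L_3(u) = (u + 1)(u - 2)(u - 5) / 162
Then P(u) = 14·L_0(u) + 14·L_1(u) - 94·L_2(u) - 634·L_3(u).
Expanding and collecting terms gives P(u) = -2u^3 + 6u^2 + 6.
Check: P(-1) = 14. ✓

P(u) = -2u^3 + 6u^2 + 6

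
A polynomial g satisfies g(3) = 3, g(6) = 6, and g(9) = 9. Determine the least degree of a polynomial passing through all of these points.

Forward differences of the values at t = 3, 6, 9:
  g  : 3  6  9
  Δ  : 3  3
  Δ^2: 0
The first differences are constant (3) and nonzero, while all higher differences vanish, so the minimal degree is 1.

1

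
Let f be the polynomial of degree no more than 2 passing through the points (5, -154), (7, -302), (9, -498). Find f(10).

Write f(x) = ax^2 + bx + c. Substituting each data point gives a linear system:
  25a + 5b + c = -154
  49a + 7b + c = -302
  81a + 9b + c = -498
Solving the system yields a = -6, b = -2, c = 6.
So f(x) = -6x² - 2x + 6.
Then f(10) = -614.

-614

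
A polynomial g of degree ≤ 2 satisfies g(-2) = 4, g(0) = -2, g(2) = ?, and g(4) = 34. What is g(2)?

On equispaced nodes a degree-2 polynomial has vanishing third forward difference, so
  - g(-2) + 3·g(0) - 3·g(2) + g(4) = 0.
Substituting the known values and solving for g(2):
  -3·g(2) = -24
  g(2) = 8.

8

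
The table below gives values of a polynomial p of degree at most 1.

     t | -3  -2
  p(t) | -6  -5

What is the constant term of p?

-3

Write p(t) = at + b. Substituting each data point gives a linear system:
  -3a + b = -6
  -2a + b = -5
Solving the system yields a = 1, b = -3.
So p(t) = t - 3.
The constant term is -3.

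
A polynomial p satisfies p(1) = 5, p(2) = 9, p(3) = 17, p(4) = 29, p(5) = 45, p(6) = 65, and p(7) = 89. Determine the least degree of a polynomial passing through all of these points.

2

Forward differences of the values at s = 1, 2, 3, 4, 5, 6, 7:
  p  : 5  9  17  29  45  65  89
  Δ  : 4  8  12  16  20  24
  Δ^2: 4  4  4  4  4
  Δ^3: 0  0  0  0
  Δ^4: 0  0  0
  Δ^5: 0  0
  Δ^6: 0
The second differences are constant (4) and nonzero, while all higher differences vanish, so the minimal degree is 2.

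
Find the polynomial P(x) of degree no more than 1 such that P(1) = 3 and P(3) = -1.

P(x) = -2x + 5

Write P(x) = ax + b. Substituting each data point gives a linear system:
  a + b = 3
  3a + b = -1
Solving the system yields a = -2, b = 5.
So P(x) = -2x + 5.
Check: P(3) = -1. ✓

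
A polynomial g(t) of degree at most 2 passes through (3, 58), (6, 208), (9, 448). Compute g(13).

908

Using the Lagrange interpolation formula with nodes 3, 6, 9:
  L_0(t) = (t - 6)(t - 9) / 18
  L_1(t) = (t - 3)(t - 9) / -9
  L_2(t) = (t - 3)(t - 6) / 18
Then g(t) = 58·L_0(t) + 208·L_1(t) + 448·L_2(t).
Expanding and collecting terms gives g(t) = 5t² + 5t - 2.
Evaluating at t = 13: g(13) = 908.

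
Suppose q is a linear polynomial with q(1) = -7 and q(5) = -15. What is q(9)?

-23

Write q(s) = as + b. Substituting each data point gives a linear system:
  a + b = -7
  5a + b = -15
Solving the system yields a = -2, b = -5.
So q(s) = -2s - 5.
Then q(9) = -23.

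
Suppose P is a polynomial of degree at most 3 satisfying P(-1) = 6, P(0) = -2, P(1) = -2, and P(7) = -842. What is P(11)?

-3522

Using the Lagrange interpolation formula with nodes -1, 0, 1, 7:
  L_0(u) = u(u - 1)(u - 7) / -16
  L_1(u) = (u + 1)(u - 1)(u - 7) / 7
  L_2(u) = (u + 1)u(u - 7) / -12
  L_3(u) = (u + 1)u(u - 1) / 336
Then P(u) = 6·L_0(u) - 2·L_1(u) - 2·L_2(u) - 842·L_3(u).
Expanding and collecting terms gives P(u) = -3u^3 + 4u^2 - u - 2.
Evaluating at u = 11: P(11) = -3522.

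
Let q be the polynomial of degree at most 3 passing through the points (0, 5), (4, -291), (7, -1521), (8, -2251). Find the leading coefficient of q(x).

-4

Write q(x) = ax^3 + bx^2 + cx + d. Substituting each data point gives a linear system:
  d = 5
  64a + 16b + 4c + d = -291
  343a + 49b + 7c + d = -1521
  512a + 64b + 8c + d = -2251
Solving the system yields a = -4, b = -4, c = 6, d = 5.
So q(x) = -4x^3 - 4x^2 + 6x + 5.
The leading coefficient is -4.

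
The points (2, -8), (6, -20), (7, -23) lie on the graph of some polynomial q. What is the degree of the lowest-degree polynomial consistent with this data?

1

Divided differences on the nodes 2, 6, 7:
  order 0: -8  -20  -23
  order 1: -3  -3
  order 2: 0
The order-1 divided differences are all -3 (nonzero) and every higher order vanishes, so the data lies on a polynomial of degree exactly 1.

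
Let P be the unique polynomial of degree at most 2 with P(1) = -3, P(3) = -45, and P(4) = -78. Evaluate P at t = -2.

Using the Lagrange interpolation formula with nodes 1, 3, 4:
  L_0(t) = (t - 3)(t - 4) / 6
  L_1(t) = (t - 1)(t - 4) / -2
  L_2(t) = (t - 1)(t - 3) / 3
Then P(t) = -3·L_0(t) - 45·L_1(t) - 78·L_2(t).
Expanding and collecting terms gives P(t) = -4t^2 - 5t + 6.
Evaluating at t = -2: P(-2) = 0.

0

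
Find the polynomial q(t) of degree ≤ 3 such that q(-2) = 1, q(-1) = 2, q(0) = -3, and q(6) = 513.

q(t) = 2t^3 + 3t^2 - 4t - 3

Using the Lagrange interpolation formula with nodes -2, -1, 0, 6:
  L_0(t) = (t + 1)t(t - 6) / -16
  L_1(t) = (t + 2)t(t - 6) / 7
  L_2(t) = (t + 2)(t + 1)(t - 6) / -12
  L_3(t) = (t + 2)(t + 1)t / 336
Then q(t) = 1·L_0(t) + 2·L_1(t) - 3·L_2(t) + 513·L_3(t).
Expanding and collecting terms gives q(t) = 2t^3 + 3t^2 - 4t - 3.
Check: q(-2) = 1. ✓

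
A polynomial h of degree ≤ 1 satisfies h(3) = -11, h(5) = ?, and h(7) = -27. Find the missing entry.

On equispaced nodes a degree-1 polynomial has vanishing second forward difference, so
  h(3) - 2·h(5) + h(7) = 0.
Substituting the known values and solving for h(5):
  -2·h(5) = 38
  h(5) = -19.

-19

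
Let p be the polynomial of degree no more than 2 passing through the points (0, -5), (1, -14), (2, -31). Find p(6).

-179

Write p(u) = au^2 + bu + c. Substituting each data point gives a linear system:
  c = -5
  a + b + c = -14
  4a + 2b + c = -31
Solving the system yields a = -4, b = -5, c = -5.
So p(u) = -4u² - 5u - 5.
Then p(6) = -179.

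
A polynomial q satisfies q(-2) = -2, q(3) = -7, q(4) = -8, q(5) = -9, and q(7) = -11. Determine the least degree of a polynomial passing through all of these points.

Divided differences on the nodes -2, 3, 4, 5, 7:
  order 0: -2  -7  -8  -9  -11
  order 1: -1  -1  -1  -1
  order 2: 0  0  0
  order 3: 0  0
  order 4: 0
The order-1 divided differences are all -1 (nonzero) and every higher order vanishes, so the data lies on a polynomial of degree exactly 1.

1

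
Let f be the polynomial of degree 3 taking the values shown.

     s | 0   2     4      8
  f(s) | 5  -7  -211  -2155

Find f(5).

Using the Lagrange interpolation formula with nodes 0, 2, 4, 8:
  L_0(s) = (s - 2)(s - 4)(s - 8) / -64
  L_1(s) = s(s - 4)(s - 8) / 24
  L_2(s) = s(s - 2)(s - 8) / -32
  L_3(s) = s(s - 2)(s - 4) / 192
Then f(s) = 5·L_0(s) - 7·L_1(s) - 211·L_2(s) - 2155·L_3(s).
Expanding and collecting terms gives f(s) = -5s^3 + 6s^2 + 2s + 5.
Evaluating at s = 5: f(5) = -460.

-460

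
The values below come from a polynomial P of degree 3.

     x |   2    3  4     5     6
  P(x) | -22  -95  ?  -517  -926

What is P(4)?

The 4 known points determine the degree-3 polynomial uniquely.
Write P(x) = ax^3 + bx^2 + cx + d. Substituting each data point gives a linear system:
  8a + 4b + 2c + d = -22
  27a + 9b + 3c + d = -95
  125a + 25b + 5c + d = -517
  216a + 36b + 6c + d = -926
Solving the system yields a = -5, b = 4, c = 2, d = -2.
So P(x) = -5x^3 + 4x^2 + 2x - 2.
Then P(4) = -250.

-250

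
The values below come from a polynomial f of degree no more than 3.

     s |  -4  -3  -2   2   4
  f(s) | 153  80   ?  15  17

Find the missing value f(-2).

35

The 4 known points determine the degree-3 polynomial uniquely.
Write f(s) = as^3 + bs^2 + cs + d. Substituting each data point gives a linear system:
  -64a + 16b - 4c + d = 153
  -27a + 9b - 3c + d = 80
  8a + 4b + 2c + d = 15
  64a + 16b + 4c + d = 17
Solving the system yields a = -1, b = 5, c = -1, d = 5.
So f(s) = -s^3 + 5s^2 - s + 5.
Then f(-2) = 35.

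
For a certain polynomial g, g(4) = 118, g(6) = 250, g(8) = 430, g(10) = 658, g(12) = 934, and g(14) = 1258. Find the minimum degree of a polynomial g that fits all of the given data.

2

Forward differences of the values at n = 4, 6, 8, 10, 12, 14:
  g  : 118  250  430  658  934  1258
  Δ  : 132  180  228  276  324
  Δ^2: 48  48  48  48
  Δ^3: 0  0  0
  Δ^4: 0  0
  Δ^5: 0
The second differences are constant (48) and nonzero, while all higher differences vanish, so the minimal degree is 2.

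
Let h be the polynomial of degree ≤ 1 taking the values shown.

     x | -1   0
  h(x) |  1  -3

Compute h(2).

Using the Lagrange interpolation formula with nodes -1, 0:
  L_0(x) = x / -1
  L_1(x) = (x + 1) / 1
Then h(x) = 1·L_0(x) - 3·L_1(x).
Expanding and collecting terms gives h(x) = -4x - 3.
Evaluating at x = 2: h(2) = -11.

-11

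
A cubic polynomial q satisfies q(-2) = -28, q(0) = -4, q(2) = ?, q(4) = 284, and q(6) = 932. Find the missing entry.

On equispaced nodes a degree-3 polynomial has vanishing fourth forward difference, so
  q(-2) - 4·q(0) + 6·q(2) - 4·q(4) + q(6) = 0.
Substituting the known values and solving for q(2):
  6·q(2) = 216
  q(2) = 36.

36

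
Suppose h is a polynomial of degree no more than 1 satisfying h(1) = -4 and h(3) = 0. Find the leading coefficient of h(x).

Write h(x) = ax + b. Substituting each data point gives a linear system:
  a + b = -4
  3a + b = 0
Solving the system yields a = 2, b = -6.
So h(x) = 2x - 6.
The leading coefficient is 2.

2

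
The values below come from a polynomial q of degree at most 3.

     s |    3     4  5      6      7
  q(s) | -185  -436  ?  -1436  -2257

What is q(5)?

The 4 known points determine the degree-3 polynomial uniquely.
Write q(s) = as^3 + bs^2 + cs + d. Substituting each data point gives a linear system:
  27a + 9b + 3c + d = -185
  64a + 16b + 4c + d = -436
  216a + 36b + 6c + d = -1436
  343a + 49b + 7c + d = -2257
Solving the system yields a = -6, b = -5, c = 6, d = 4.
So q(s) = -6s³ - 5s² + 6s + 4.
Then q(5) = -841.

-841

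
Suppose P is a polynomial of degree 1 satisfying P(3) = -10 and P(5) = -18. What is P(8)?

-30

Write P(u) = au + b. Substituting each data point gives a linear system:
  3a + b = -10
  5a + b = -18
Solving the system yields a = -4, b = 2.
So P(u) = -4u + 2.
Then P(8) = -30.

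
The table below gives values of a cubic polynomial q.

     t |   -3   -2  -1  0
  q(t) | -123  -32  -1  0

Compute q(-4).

Forward differences of the values at t = -3, -2, -1, 0:
  q  : -123  -32  -1  0
  Δ  : 91  31  1
  Δ^2: -60  -30
  Δ^3: 30
The third differences are constant, confirming degree 3.
Interpolating (Newton forward form) and evaluating at t = -4 gives q(-4) = -304.

-304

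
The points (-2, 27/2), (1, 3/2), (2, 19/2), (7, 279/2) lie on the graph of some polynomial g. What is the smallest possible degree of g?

2

Divided differences on the nodes -2, 1, 2, 7:
  order 0: 27/2  3/2  19/2  279/2
  order 1: -4  8  26
  order 2: 3  3
  order 3: 0
The order-2 divided differences are all 3 (nonzero) and every higher order vanishes, so the data lies on a polynomial of degree exactly 2.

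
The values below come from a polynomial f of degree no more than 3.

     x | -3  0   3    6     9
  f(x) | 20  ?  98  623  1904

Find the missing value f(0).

5

The 4 known points determine the degree-3 polynomial uniquely.
Write f(x) = ax^3 + bx^2 + cx + d. Substituting each data point gives a linear system:
  -27a + 9b - 3c + d = 20
  27a + 9b + 3c + d = 98
  216a + 36b + 6c + d = 623
  729a + 81b + 9c + d = 1904
Solving the system yields a = 2, b = 6, c = -5, d = 5.
So f(x) = 2x^3 + 6x^2 - 5x + 5.
Then f(0) = 5.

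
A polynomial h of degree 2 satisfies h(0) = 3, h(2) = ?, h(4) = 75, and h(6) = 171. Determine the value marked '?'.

On equispaced nodes a degree-2 polynomial has vanishing third forward difference, so
  - h(0) + 3·h(2) - 3·h(4) + h(6) = 0.
Substituting the known values and solving for h(2):
  3·h(2) = 57
  h(2) = 19.

19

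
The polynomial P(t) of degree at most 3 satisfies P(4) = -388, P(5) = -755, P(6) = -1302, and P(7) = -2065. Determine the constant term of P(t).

Write P(t) = at^3 + bt^2 + ct + d. Substituting each data point gives a linear system:
  64a + 16b + 4c + d = -388
  125a + 25b + 5c + d = -755
  216a + 36b + 6c + d = -1302
  343a + 49b + 7c + d = -2065
Solving the system yields a = -6, b = 0, c = -1, d = 0.
So P(t) = -6t^3 - t.
The constant term is 0.

0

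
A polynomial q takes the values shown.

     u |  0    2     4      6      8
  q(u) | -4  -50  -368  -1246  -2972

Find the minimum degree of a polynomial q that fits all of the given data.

Forward differences of the values at u = 0, 2, 4, 6, 8:
  q  : -4  -50  -368  -1246  -2972
  Δ  : -46  -318  -878  -1726
  Δ^2: -272  -560  -848
  Δ^3: -288  -288
  Δ^4: 0
The third differences are constant (-288) and nonzero, while all higher differences vanish, so the minimal degree is 3.

3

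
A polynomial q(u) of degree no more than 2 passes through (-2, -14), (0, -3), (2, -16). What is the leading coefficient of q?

Write q(u) = au^2 + bu + c. Substituting each data point gives a linear system:
  4a - 2b + c = -14
  c = -3
  4a + 2b + c = -16
Solving the system yields a = -3, b = -1/2, c = -3.
So q(u) = -3u^2 - (1/2)u - 3.
The leading coefficient is -3.

-3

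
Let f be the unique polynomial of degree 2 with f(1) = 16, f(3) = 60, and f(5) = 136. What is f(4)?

94

Write f(t) = at^2 + bt + c. Substituting each data point gives a linear system:
  a + b + c = 16
  9a + 3b + c = 60
  25a + 5b + c = 136
Solving the system yields a = 4, b = 6, c = 6.
So f(t) = 4t^2 + 6t + 6.
Then f(4) = 94.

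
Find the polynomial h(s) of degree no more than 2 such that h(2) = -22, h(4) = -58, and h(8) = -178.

h(s) = -2s^2 - 6s - 2

Using the Lagrange interpolation formula with nodes 2, 4, 8:
  L_0(s) = (s - 4)(s - 8) / 12
  L_1(s) = (s - 2)(s - 8) / -8
  L_2(s) = (s - 2)(s - 4) / 24
Then h(s) = -22·L_0(s) - 58·L_1(s) - 178·L_2(s).
Expanding and collecting terms gives h(s) = -2s^2 - 6s - 2.
Check: h(2) = -22. ✓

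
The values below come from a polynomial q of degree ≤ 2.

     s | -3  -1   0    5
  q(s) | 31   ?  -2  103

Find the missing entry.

1

The 3 known points determine the degree-2 polynomial uniquely.
Write q(s) = as^2 + bs + c. Substituting each data point gives a linear system:
  9a - 3b + c = 31
  c = -2
  25a + 5b + c = 103
Solving the system yields a = 4, b = 1, c = -2.
So q(s) = 4s^2 + s - 2.
Then q(-1) = 1.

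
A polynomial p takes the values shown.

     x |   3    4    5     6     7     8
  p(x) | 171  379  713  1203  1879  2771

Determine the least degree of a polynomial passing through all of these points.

3

Forward differences of the values at x = 3, 4, 5, 6, 7, 8:
  p  : 171  379  713  1203  1879  2771
  Δ  : 208  334  490  676  892
  Δ^2: 126  156  186  216
  Δ^3: 30  30  30
  Δ^4: 0  0
  Δ^5: 0
The third differences are constant (30) and nonzero, while all higher differences vanish, so the minimal degree is 3.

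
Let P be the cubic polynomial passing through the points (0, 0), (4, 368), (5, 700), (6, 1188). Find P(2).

52

Using the Lagrange interpolation formula with nodes 0, 4, 5, 6:
  L_0(s) = (s - 4)(s - 5)(s - 6) / -120
  L_1(s) = s(s - 5)(s - 6) / 8
  L_2(s) = s(s - 4)(s - 6) / -5
  L_3(s) = s(s - 4)(s - 5) / 12
Then P(s) = 0·L_0(s) + 368·L_1(s) + 700·L_2(s) + 1188·L_3(s).
Expanding and collecting terms gives P(s) = 5s^3 + 3s^2.
Evaluating at s = 2: P(2) = 52.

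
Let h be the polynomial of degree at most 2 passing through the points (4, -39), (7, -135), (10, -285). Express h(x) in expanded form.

h(x) = -3x^2 + x + 5

Write h(x) = ax^2 + bx + c. Substituting each data point gives a linear system:
  16a + 4b + c = -39
  49a + 7b + c = -135
  100a + 10b + c = -285
Solving the system yields a = -3, b = 1, c = 5.
So h(x) = -3x^2 + x + 5.
Check: h(4) = -39. ✓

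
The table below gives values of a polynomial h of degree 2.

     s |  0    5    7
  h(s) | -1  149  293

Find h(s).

Using the Lagrange interpolation formula with nodes 0, 5, 7:
  L_0(s) = (s - 5)(s - 7) / 35
  L_1(s) = s(s - 7) / -10
  L_2(s) = s(s - 5) / 14
Then h(s) = -1·L_0(s) + 149·L_1(s) + 293·L_2(s).
Expanding and collecting terms gives h(s) = 6s² - 1.
Check: h(5) = 149. ✓

h(s) = 6s^2 - 1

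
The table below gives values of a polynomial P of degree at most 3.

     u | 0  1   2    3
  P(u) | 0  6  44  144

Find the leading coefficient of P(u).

5

Write P(u) = au^3 + bu^2 + cu + d. Substituting each data point gives a linear system:
  d = 0
  a + b + c + d = 6
  8a + 4b + 2c + d = 44
  27a + 9b + 3c + d = 144
Solving the system yields a = 5, b = 1, c = 0, d = 0.
So P(u) = 5u³ + u².
The leading coefficient is 5.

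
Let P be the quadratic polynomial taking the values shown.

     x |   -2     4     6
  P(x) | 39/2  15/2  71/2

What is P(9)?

215/2

Write P(x) = ax^2 + bx + c. Substituting each data point gives a linear system:
  4a - 2b + c = 39/2
  16a + 4b + c = 15/2
  36a + 6b + c = 71/2
Solving the system yields a = 2, b = -6, c = -1/2.
So P(x) = 2x^2 - 6x - 1/2.
Then P(9) = 215/2.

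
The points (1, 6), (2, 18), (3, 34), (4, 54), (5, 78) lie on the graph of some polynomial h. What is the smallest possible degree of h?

2

Forward differences of the values at x = 1, 2, 3, 4, 5:
  h  : 6  18  34  54  78
  Δ  : 12  16  20  24
  Δ^2: 4  4  4
  Δ^3: 0  0
  Δ^4: 0
The second differences are constant (4) and nonzero, while all higher differences vanish, so the minimal degree is 2.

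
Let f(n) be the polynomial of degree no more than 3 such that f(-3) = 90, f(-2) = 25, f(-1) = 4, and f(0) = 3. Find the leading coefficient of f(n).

Write f(n) = an^3 + bn^2 + cn + d. Substituting each data point gives a linear system:
  -27a + 9b - 3c + d = 90
  -8a + 4b - 2c + d = 25
  -a + b - c + d = 4
  d = 3
Solving the system yields a = -4, b = -2, c = 1, d = 3.
So f(n) = -4n^3 - 2n^2 + n + 3.
The leading coefficient is -4.

-4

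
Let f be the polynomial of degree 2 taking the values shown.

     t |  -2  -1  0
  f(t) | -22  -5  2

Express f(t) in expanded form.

Write f(t) = at^2 + bt + c. Substituting each data point gives a linear system:
  4a - 2b + c = -22
  a - b + c = -5
  c = 2
Solving the system yields a = -5, b = 2, c = 2.
So f(t) = -5t^2 + 2t + 2.
Check: f(-1) = -5. ✓

f(t) = -5t^2 + 2t + 2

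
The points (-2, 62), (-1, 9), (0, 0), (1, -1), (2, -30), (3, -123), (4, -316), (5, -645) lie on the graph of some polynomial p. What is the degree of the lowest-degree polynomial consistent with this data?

3

Forward differences of the values at x = -2, -1, 0, 1, 2, 3, 4, 5:
  p  : 62  9  0  -1  -30  -123  -316  -645
  Δ  : -53  -9  -1  -29  -93  -193  -329
  Δ^2: 44  8  -28  -64  -100  -136
  Δ^3: -36  -36  -36  -36  -36
  Δ^4: 0  0  0  0
  Δ^5: 0  0  0
  Δ^6: 0  0
  Δ^7: 0
The third differences are constant (-36) and nonzero, while all higher differences vanish, so the minimal degree is 3.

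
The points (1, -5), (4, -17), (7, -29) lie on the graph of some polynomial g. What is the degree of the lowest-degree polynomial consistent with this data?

1

Forward differences of the values at u = 1, 4, 7:
  g  : -5  -17  -29
  Δ  : -12  -12
  Δ^2: 0
The first differences are constant (-12) and nonzero, while all higher differences vanish, so the minimal degree is 1.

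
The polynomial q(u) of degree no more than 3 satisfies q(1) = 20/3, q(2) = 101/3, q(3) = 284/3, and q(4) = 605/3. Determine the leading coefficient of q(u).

2

Write q(u) = au^3 + bu^2 + cu + d. Substituting each data point gives a linear system:
  a + b + c + d = 20/3
  8a + 4b + 2c + d = 101/3
  27a + 9b + 3c + d = 284/3
  64a + 16b + 4c + d = 605/3
Solving the system yields a = 2, b = 5, c = -2, d = 5/3.
So q(u) = 2u^3 + 5u^2 - 2u + 5/3.
The leading coefficient is 2.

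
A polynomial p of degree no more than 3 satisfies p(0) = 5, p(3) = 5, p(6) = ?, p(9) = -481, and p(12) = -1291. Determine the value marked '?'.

The 4 known points determine the degree-3 polynomial uniquely.
Write p(t) = at^3 + bt^2 + ct + d. Substituting each data point gives a linear system:
  d = 5
  27a + 9b + 3c + d = 5
  729a + 81b + 9c + d = -481
  1728a + 144b + 12c + d = -1291
Solving the system yields a = -1, b = 3, c = 0, d = 5.
So p(t) = -t³ + 3t² + 5.
Then p(6) = -103.

-103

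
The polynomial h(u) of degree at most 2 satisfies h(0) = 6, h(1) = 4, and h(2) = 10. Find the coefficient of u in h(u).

Write h(u) = au^2 + bu + c. Substituting each data point gives a linear system:
  c = 6
  a + b + c = 4
  4a + 2b + c = 10
Solving the system yields a = 4, b = -6, c = 6.
So h(u) = 4u^2 - 6u + 6.
The coefficient of u is -6.

-6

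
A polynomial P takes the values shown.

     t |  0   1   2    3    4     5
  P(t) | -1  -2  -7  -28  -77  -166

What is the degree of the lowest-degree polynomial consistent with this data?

Forward differences of the values at t = 0, 1, 2, 3, 4, 5:
  P  : -1  -2  -7  -28  -77  -166
  Δ  : -1  -5  -21  -49  -89
  Δ^2: -4  -16  -28  -40
  Δ^3: -12  -12  -12
  Δ^4: 0  0
  Δ^5: 0
The third differences are constant (-12) and nonzero, while all higher differences vanish, so the minimal degree is 3.

3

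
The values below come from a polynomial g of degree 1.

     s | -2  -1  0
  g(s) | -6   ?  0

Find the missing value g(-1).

The 2 known points determine the degree-1 polynomial uniquely.
Write g(s) = as + b. Substituting each data point gives a linear system:
  -2a + b = -6
  b = 0
Solving the system yields a = 3, b = 0.
So g(s) = 3s.
Then g(-1) = -3.

-3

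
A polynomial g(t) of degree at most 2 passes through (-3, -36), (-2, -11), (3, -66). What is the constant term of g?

3

Write g(t) = at^2 + bt + c. Substituting each data point gives a linear system:
  9a - 3b + c = -36
  4a - 2b + c = -11
  9a + 3b + c = -66
Solving the system yields a = -6, b = -5, c = 3.
So g(t) = -6t^2 - 5t + 3.
The constant term is 3.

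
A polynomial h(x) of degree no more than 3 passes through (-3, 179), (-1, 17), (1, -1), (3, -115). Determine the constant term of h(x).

5

Write h(x) = ax^3 + bx^2 + cx + d. Substituting each data point gives a linear system:
  -27a + 9b - 3c + d = 179
  -a + b - c + d = 17
  a + b + c + d = -1
  27a + 9b + 3c + d = -115
Solving the system yields a = -5, b = 3, c = -4, d = 5.
So h(x) = -5x^3 + 3x^2 - 4x + 5.
The constant term is 5.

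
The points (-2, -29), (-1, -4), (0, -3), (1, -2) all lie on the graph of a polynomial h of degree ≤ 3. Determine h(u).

Write h(u) = au^3 + bu^2 + cu + d. Substituting each data point gives a linear system:
  -8a + 4b - 2c + d = -29
  -a + b - c + d = -4
  d = -3
  a + b + c + d = -2
Solving the system yields a = 4, b = 0, c = -3, d = -3.
So h(u) = 4u^3 - 3u - 3.
Check: h(-2) = -29. ✓

h(u) = 4u^3 - 3u - 3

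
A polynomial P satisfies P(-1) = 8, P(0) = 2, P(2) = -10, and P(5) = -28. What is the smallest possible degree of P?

Divided differences on the nodes -1, 0, 2, 5:
  order 0: 8  2  -10  -28
  order 1: -6  -6  -6
  order 2: 0  0
  order 3: 0
The order-1 divided differences are all -6 (nonzero) and every higher order vanishes, so the data lies on a polynomial of degree exactly 1.

1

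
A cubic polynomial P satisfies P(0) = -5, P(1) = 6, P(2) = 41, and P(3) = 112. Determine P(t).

P(t) = 2t^3 + 6t^2 + 3t - 5

Using the Lagrange interpolation formula with nodes 0, 1, 2, 3:
  L_0(t) = (t - 1)(t - 2)(t - 3) / -6
  L_1(t) = t(t - 2)(t - 3) / 2
  L_2(t) = t(t - 1)(t - 3) / -2
  L_3(t) = t(t - 1)(t - 2) / 6
Then P(t) = -5·L_0(t) + 6·L_1(t) + 41·L_2(t) + 112·L_3(t).
Expanding and collecting terms gives P(t) = 2t^3 + 6t^2 + 3t - 5.
Check: P(1) = 6. ✓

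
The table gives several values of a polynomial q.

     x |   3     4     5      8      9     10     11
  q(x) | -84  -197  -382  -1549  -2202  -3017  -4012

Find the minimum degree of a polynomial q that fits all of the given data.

Divided differences on the nodes 3, 4, 5, 8, 9, 10, 11:
  order 0: -84  -197  -382  -1549  -2202  -3017  -4012
  order 1: -113  -185  -389  -653  -815  -995
  order 2: -36  -51  -66  -81  -90
  order 3: -3  -3  -3  -3
  order 4: 0  0  0
  order 5: 0  0
  order 6: 0
The order-3 divided differences are all -3 (nonzero) and every higher order vanishes, so the data lies on a polynomial of degree exactly 3.

3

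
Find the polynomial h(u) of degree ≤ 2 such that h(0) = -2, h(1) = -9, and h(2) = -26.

Write h(u) = au^2 + bu + c. Substituting each data point gives a linear system:
  c = -2
  a + b + c = -9
  4a + 2b + c = -26
Solving the system yields a = -5, b = -2, c = -2.
So h(u) = -5u² - 2u - 2.
Check: h(2) = -26. ✓

h(u) = -5u^2 - 2u - 2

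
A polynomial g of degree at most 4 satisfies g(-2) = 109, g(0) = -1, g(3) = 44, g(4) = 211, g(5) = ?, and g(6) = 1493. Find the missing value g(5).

The 5 known points determine the degree-4 polynomial uniquely.
Write g(n) = an^4 + bn^3 + cn^2 + dn + e. Substituting each data point gives a linear system:
  16a - 8b + 4c - 2d + e = 109
  e = -1
  81a + 27b + 9c + 3d + e = 44
  256a + 64b + 16c + 4d + e = 211
  1296a + 216b + 36c + 6d + e = 1493
Solving the system yields a = 2, b = -6, c = 6, d = -3, e = -1.
So g(n) = 2n⁴ - 6n³ + 6n² - 3n - 1.
Then g(5) = 634.

634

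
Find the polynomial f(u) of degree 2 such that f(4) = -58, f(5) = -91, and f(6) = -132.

f(u) = -4u^2 + 3u - 6

Write f(u) = au^2 + bu + c. Substituting each data point gives a linear system:
  16a + 4b + c = -58
  25a + 5b + c = -91
  36a + 6b + c = -132
Solving the system yields a = -4, b = 3, c = -6.
So f(u) = -4u² + 3u - 6.
Check: f(5) = -91. ✓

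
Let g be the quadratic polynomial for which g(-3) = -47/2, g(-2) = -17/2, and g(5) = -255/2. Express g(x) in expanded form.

Write g(x) = ax^2 + bx + c. Substituting each data point gives a linear system:
  9a - 3b + c = -47/2
  4a - 2b + c = -17/2
  25a + 5b + c = -255/2
Solving the system yields a = -4, b = -5, c = -5/2.
So g(x) = -4x² - 5x - 5/2.
Check: g(-3) = -47/2. ✓

g(x) = -4x^2 - 5x - 5/2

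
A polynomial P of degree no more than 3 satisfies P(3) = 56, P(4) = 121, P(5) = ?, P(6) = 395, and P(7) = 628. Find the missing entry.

230

On equispaced nodes a degree-3 polynomial has vanishing fourth forward difference, so
  P(3) - 4·P(4) + 6·P(5) - 4·P(6) + P(7) = 0.
Substituting the known values and solving for P(5):
  6·P(5) = 1380
  P(5) = 230.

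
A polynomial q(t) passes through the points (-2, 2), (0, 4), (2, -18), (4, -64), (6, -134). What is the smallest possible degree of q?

2

Forward differences of the values at t = -2, 0, 2, 4, 6:
  q  : 2  4  -18  -64  -134
  Δ  : 2  -22  -46  -70
  Δ^2: -24  -24  -24
  Δ^3: 0  0
  Δ^4: 0
The second differences are constant (-24) and nonzero, while all higher differences vanish, so the minimal degree is 2.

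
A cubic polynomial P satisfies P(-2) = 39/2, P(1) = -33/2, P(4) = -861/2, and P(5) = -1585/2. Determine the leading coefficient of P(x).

-5

Write P(x) = ax^3 + bx^2 + cx + d. Substituting each data point gives a linear system:
  -8a + 4b - 2c + d = 39/2
  a + b + c + d = -33/2
  64a + 16b + 4c + d = -861/2
  125a + 25b + 5c + d = -1585/2
Solving the system yields a = -5, b = -6, c = -3, d = -5/2.
So P(x) = -5x^3 - 6x^2 - 3x - 5/2.
The leading coefficient is -5.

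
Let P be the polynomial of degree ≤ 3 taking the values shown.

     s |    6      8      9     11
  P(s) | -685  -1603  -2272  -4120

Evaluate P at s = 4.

-207

Write P(s) = as^3 + bs^2 + cs + d. Substituting each data point gives a linear system:
  216a + 36b + 6c + d = -685
  512a + 64b + 8c + d = -1603
  729a + 81b + 9c + d = -2272
  1331a + 121b + 11c + d = -4120
Solving the system yields a = -3, b = -1, c = -1, d = 5.
So P(s) = -3s^3 - s^2 - s + 5.
Then P(4) = -207.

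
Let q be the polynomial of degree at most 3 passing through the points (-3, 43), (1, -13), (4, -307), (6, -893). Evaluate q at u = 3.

-149

Using the Lagrange interpolation formula with nodes -3, 1, 4, 6:
  L_0(u) = (u - 1)(u - 4)(u - 6) / -252
  L_1(u) = (u + 3)(u - 4)(u - 6) / 60
  L_2(u) = (u + 3)(u - 1)(u - 6) / -42
  L_3(u) = (u + 3)(u - 1)(u - 4) / 90
Then q(u) = 43·L_0(u) - 13·L_1(u) - 307·L_2(u) - 893·L_3(u).
Expanding and collecting terms gives q(u) = -3u^3 - 6u^2 - 5u + 1.
Evaluating at u = 3: q(3) = -149.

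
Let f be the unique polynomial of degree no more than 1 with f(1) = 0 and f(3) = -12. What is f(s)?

Write f(s) = as + b. Substituting each data point gives a linear system:
  a + b = 0
  3a + b = -12
Solving the system yields a = -6, b = 6.
So f(s) = -6s + 6.
Check: f(3) = -12. ✓

f(s) = -6s + 6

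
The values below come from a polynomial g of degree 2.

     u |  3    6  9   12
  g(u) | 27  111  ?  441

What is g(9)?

On equispaced nodes a degree-2 polynomial has vanishing third forward difference, so
  - g(3) + 3·g(6) - 3·g(9) + g(12) = 0.
Substituting the known values and solving for g(9):
  -3·g(9) = -747
  g(9) = 249.

249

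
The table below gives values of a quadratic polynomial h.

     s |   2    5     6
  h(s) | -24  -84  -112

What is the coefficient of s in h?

Write h(s) = as^2 + bs + c. Substituting each data point gives a linear system:
  4a + 2b + c = -24
  25a + 5b + c = -84
  36a + 6b + c = -112
Solving the system yields a = -2, b = -6, c = -4.
So h(s) = -2s^2 - 6s - 4.
The coefficient of s is -6.

-6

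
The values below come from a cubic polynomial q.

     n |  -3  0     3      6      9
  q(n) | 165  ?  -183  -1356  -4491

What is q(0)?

On equispaced nodes a degree-3 polynomial has vanishing fourth forward difference, so
  q(-3) - 4·q(0) + 6·q(3) - 4·q(6) + q(9) = 0.
Substituting the known values and solving for q(0):
  -4·q(0) = 0
  q(0) = 0.

0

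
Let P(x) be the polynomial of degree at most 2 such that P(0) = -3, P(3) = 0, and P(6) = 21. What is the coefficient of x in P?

-2

Write P(x) = ax^2 + bx + c. Substituting each data point gives a linear system:
  c = -3
  9a + 3b + c = 0
  36a + 6b + c = 21
Solving the system yields a = 1, b = -2, c = -3.
So P(x) = x^2 - 2x - 3.
The coefficient of x is -2.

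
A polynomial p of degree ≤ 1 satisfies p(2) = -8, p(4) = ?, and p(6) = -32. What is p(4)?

The 2 known points determine the degree-1 polynomial uniquely.
Write p(t) = at + b. Substituting each data point gives a linear system:
  2a + b = -8
  6a + b = -32
Solving the system yields a = -6, b = 4.
So p(t) = -6t + 4.
Then p(4) = -20.

-20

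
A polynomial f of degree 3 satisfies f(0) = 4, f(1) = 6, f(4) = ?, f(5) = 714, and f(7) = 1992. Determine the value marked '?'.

The 4 known points determine the degree-3 polynomial uniquely.
Write f(t) = at^3 + bt^2 + ct + d. Substituting each data point gives a linear system:
  d = 4
  a + b + c + d = 6
  125a + 25b + 5c + d = 714
  343a + 49b + 7c + d = 1992
Solving the system yields a = 6, b = -1, c = -3, d = 4.
So f(t) = 6t^3 - t^2 - 3t + 4.
Then f(4) = 360.

360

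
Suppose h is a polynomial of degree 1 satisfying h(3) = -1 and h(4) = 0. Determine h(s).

Write h(s) = as + b. Substituting each data point gives a linear system:
  3a + b = -1
  4a + b = 0
Solving the system yields a = 1, b = -4.
So h(s) = s - 4.
Check: h(3) = -1. ✓

h(s) = s - 4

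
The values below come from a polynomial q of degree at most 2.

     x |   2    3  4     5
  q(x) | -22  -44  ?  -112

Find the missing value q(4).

The 3 known points determine the degree-2 polynomial uniquely.
Write q(x) = ax^2 + bx + c. Substituting each data point gives a linear system:
  4a + 2b + c = -22
  9a + 3b + c = -44
  25a + 5b + c = -112
Solving the system yields a = -4, b = -2, c = -2.
So q(x) = -4x^2 - 2x - 2.
Then q(4) = -74.

-74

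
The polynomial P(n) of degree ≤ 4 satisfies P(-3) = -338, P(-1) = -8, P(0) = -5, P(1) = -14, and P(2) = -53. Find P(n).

P(n) = -3n^4 + 3n^3 - 3n^2 - 6n - 5

Write P(n) = an^4 + bn^3 + cn^2 + dn + e. Substituting each data point gives a linear system:
  81a - 27b + 9c - 3d + e = -338
  a - b + c - d + e = -8
  e = -5
  a + b + c + d + e = -14
  16a + 8b + 4c + 2d + e = -53
Solving the system yields a = -3, b = 3, c = -3, d = -6, e = -5.
So P(n) = -3n⁴ + 3n³ - 3n² - 6n - 5.
Check: P(2) = -53. ✓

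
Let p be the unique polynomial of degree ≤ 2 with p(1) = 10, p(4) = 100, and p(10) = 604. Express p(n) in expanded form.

Using the Lagrange interpolation formula with nodes 1, 4, 10:
  L_0(n) = (n - 4)(n - 10) / 27
  L_1(n) = (n - 1)(n - 10) / -18
  L_2(n) = (n - 1)(n - 4) / 54
Then p(n) = 10·L_0(n) + 100·L_1(n) + 604·L_2(n).
Expanding and collecting terms gives p(n) = 6n² + 4.
Check: p(10) = 604. ✓

p(n) = 6n^2 + 4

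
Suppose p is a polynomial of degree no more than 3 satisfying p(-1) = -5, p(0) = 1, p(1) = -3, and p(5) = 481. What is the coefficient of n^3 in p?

5

Write p(n) = an^3 + bn^2 + cn + d. Substituting each data point gives a linear system:
  -a + b - c + d = -5
  d = 1
  a + b + c + d = -3
  125a + 25b + 5c + d = 481
Solving the system yields a = 5, b = -5, c = -4, d = 1.
So p(n) = 5n^3 - 5n^2 - 4n + 1.
The leading coefficient is 5.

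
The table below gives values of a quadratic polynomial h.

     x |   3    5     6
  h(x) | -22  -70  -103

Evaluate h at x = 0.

5

Using the Lagrange interpolation formula with nodes 3, 5, 6:
  L_0(x) = (x - 5)(x - 6) / 6
  L_1(x) = (x - 3)(x - 6) / -2
  L_2(x) = (x - 3)(x - 5) / 3
Then h(x) = -22·L_0(x) - 70·L_1(x) - 103·L_2(x).
Expanding and collecting terms gives h(x) = -3x² + 5.
Evaluating at x = 0: h(0) = 5.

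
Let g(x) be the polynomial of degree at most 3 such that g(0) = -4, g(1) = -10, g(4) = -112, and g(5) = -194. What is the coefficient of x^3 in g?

Write g(x) = ax^3 + bx^2 + cx + d. Substituting each data point gives a linear system:
  d = -4
  a + b + c + d = -10
  64a + 16b + 4c + d = -112
  125a + 25b + 5c + d = -194
Solving the system yields a = -1, b = -2, c = -3, d = -4.
So g(x) = -x^3 - 2x^2 - 3x - 4.
The leading coefficient is -1.

-1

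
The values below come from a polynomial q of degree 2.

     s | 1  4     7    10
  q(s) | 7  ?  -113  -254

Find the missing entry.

On equispaced nodes a degree-2 polynomial has vanishing third forward difference, so
  - q(1) + 3·q(4) - 3·q(7) + q(10) = 0.
Substituting the known values and solving for q(4):
  3·q(4) = -78
  q(4) = -26.

-26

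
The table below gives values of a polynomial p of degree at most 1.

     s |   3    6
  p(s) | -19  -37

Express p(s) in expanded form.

p(s) = -6s - 1

Using the Lagrange interpolation formula with nodes 3, 6:
  L_0(s) = (s - 6) / -3
  L_1(s) = (s - 3) / 3
Then p(s) = -19·L_0(s) - 37·L_1(s).
Expanding and collecting terms gives p(s) = -6s - 1.
Check: p(3) = -19. ✓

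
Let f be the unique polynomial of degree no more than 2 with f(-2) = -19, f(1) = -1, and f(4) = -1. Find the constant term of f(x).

Write f(x) = ax^2 + bx + c. Substituting each data point gives a linear system:
  4a - 2b + c = -19
  a + b + c = -1
  16a + 4b + c = -1
Solving the system yields a = -1, b = 5, c = -5.
So f(x) = -x^2 + 5x - 5.
The constant term is -5.

-5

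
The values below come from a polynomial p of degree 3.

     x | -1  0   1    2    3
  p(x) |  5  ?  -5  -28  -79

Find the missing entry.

The 4 known points determine the degree-3 polynomial uniquely.
Write p(x) = ax^3 + bx^2 + cx + d. Substituting each data point gives a linear system:
  -a + b - c + d = 5
  a + b + c + d = -5
  8a + 4b + 2c + d = -28
  27a + 9b + 3c + d = -79
Solving the system yields a = -2, b = -2, c = -3, d = 2.
So p(x) = -2x^3 - 2x^2 - 3x + 2.
Then p(0) = 2.

2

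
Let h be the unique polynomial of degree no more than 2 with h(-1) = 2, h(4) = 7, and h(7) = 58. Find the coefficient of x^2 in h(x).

Write h(x) = ax^2 + bx + c. Substituting each data point gives a linear system:
  a - b + c = 2
  16a + 4b + c = 7
  49a + 7b + c = 58
Solving the system yields a = 2, b = -5, c = -5.
So h(x) = 2x^2 - 5x - 5.
The leading coefficient is 2.

2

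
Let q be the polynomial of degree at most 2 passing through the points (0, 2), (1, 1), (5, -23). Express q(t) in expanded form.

Using the Lagrange interpolation formula with nodes 0, 1, 5:
  L_0(t) = (t - 1)(t - 5) / 5
  L_1(t) = t(t - 5) / -4
  L_2(t) = t(t - 1) / 20
Then q(t) = 2·L_0(t) + 1·L_1(t) - 23·L_2(t).
Expanding and collecting terms gives q(t) = -t^2 + 2.
Check: q(5) = -23. ✓

q(t) = -t^2 + 2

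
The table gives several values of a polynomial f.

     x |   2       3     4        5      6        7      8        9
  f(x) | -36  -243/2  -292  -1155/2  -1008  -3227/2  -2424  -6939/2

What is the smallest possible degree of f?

Forward differences of the values at x = 2, 3, 4, 5, 6, 7, 8, 9:
  f  : -36  -243/2  -292  -1155/2  -1008  -3227/2  -2424  -6939/2
  Δ  : -171/2  -341/2  -571/2  -861/2  -1211/2  -1621/2  -2091/2
  Δ^2: -85  -115  -145  -175  -205  -235
  Δ^3: -30  -30  -30  -30  -30
  Δ^4: 0  0  0  0
  Δ^5: 0  0  0
  Δ^6: 0  0
  Δ^7: 0
The third differences are constant (-30) and nonzero, while all higher differences vanish, so the minimal degree is 3.

3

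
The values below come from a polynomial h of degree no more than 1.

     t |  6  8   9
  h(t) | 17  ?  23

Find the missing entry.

21

The 2 known points determine the degree-1 polynomial uniquely.
Write h(t) = at + b. Substituting each data point gives a linear system:
  6a + b = 17
  9a + b = 23
Solving the system yields a = 2, b = 5.
So h(t) = 2t + 5.
Then h(8) = 21.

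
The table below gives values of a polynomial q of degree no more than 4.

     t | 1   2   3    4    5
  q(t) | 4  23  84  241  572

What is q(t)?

Using the Lagrange interpolation formula with nodes 1, 2, 3, 4, 5:
  L_0(t) = (t - 2)(t - 3)(t - 4)(t - 5) / 24
  L_1(t) = (t - 1)(t - 3)(t - 4)(t - 5) / -6
  L_2(t) = (t - 1)(t - 2)(t - 4)(t - 5) / 4
  L_3(t) = (t - 1)(t - 2)(t - 3)(t - 5) / -6
  L_4(t) = (t - 1)(t - 2)(t - 3)(t - 4) / 24
Then q(t) = 4·L_0(t) + 23·L_1(t) + 84·L_2(t) + 241·L_3(t) + 572·L_4(t).
Expanding and collecting terms gives q(t) = t⁴ - t³ + 2t² + 5t - 3.
Check: q(4) = 241. ✓

q(t) = t^4 - t^3 + 2t^2 + 5t - 3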